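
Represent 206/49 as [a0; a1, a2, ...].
[4; 4, 1, 9]

Euclidean algorithm steps:
206 = 4 × 49 + 10
49 = 4 × 10 + 9
10 = 1 × 9 + 1
9 = 9 × 1 + 0
Continued fraction: [4; 4, 1, 9]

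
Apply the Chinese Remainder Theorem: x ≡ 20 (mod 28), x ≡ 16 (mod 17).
356

Using Chinese Remainder Theorem:
M = 28 × 17 = 476
M1 = 17, M2 = 28
y1 = 17^(-1) mod 28 = 5
y2 = 28^(-1) mod 17 = 14
x = (20×17×5 + 16×28×14) mod 476 = 356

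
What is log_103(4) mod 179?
124

Baby-step giant-step with step n = ⌈√179⌉ = 14.
Baby steps 103^j mod 179 (j:value) for j=0..13: 0:1, 1:103, 2:48, 3:111, 4:156, 5:137, 6:149, 7:132, 8:171, 9:71, 10:153, 11:7, 12:5, 13:157.
Giant-step multiplier: 103^(-14) ≡ 103^(178-14) = 103^164 ≡ 135 (mod 179).
Giant steps γ_i = 4·135^i mod 179: γ_0=4, γ_1=3, γ_2=47, γ_3=80, γ_4=60, γ_5=45, γ_6=168, γ_7=126, γ_8=5 (in table at j=12).
x = i·n + j = 8·14 + 12 = 124.
Check: 103^124 ≡ 4 (mod 179).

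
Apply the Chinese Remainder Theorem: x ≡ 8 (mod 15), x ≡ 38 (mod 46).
38

Using Chinese Remainder Theorem:
M = 15 × 46 = 690
M1 = 46, M2 = 15
y1 = 46^(-1) mod 15 = 1
y2 = 15^(-1) mod 46 = 43
x = (8×46×1 + 38×15×43) mod 690 = 38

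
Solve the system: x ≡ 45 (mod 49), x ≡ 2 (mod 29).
437

Using Chinese Remainder Theorem:
M = 49 × 29 = 1421
M1 = 29, M2 = 49
y1 = 29^(-1) mod 49 = 22
y2 = 49^(-1) mod 29 = 16
x = (45×29×22 + 2×49×16) mod 1421 = 437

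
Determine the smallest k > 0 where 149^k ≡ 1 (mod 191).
95

191 is prime, so ord(149) divides φ(191) = 190.
Divisors of 190: 1, 2, 5, 10, 19, 38, 95, 190.
Repeated squaring: 149^1 ≡ 149, 149^2 ≡ 45, 149^4 ≡ 115, 149^8 ≡ 46, 149^16 ≡ 15, 149^32 ≡ 34, 149^64 ≡ 10, 149^128 ≡ 100 (mod 191).
Test 149^d mod 191 for each divisor d in increasing order:
149^1 ≡ 149
149^2 ≡ 45
149^5 = 149^4·149^1 ≡ 136
149^10 = 149^8·149^2 ≡ 160
149^19 = 149^16·149^2·149^1 ≡ 109
149^38 = 149^32·149^4·149^2 ≡ 39
149^95 = 149^64·149^16·149^8·149^4·149^2·149^1 ≡ 1  ← first divisor giving 1
The order is 95.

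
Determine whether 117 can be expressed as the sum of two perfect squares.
6² + 9² (a=6, b=9)

Factorization: 117 = 3^2 × 13
By Fermat: n is sum of two squares iff every prime p ≡ 3 (mod 4) appears to even power.
All primes ≡ 3 (mod 4) appear to even power.
Search a = 0, 1, 2, … for 117 - a² a perfect square: first hit at a = 6: 117 - 36 = 81 = 9².
117 = 6² + 9² = 36 + 81 ✓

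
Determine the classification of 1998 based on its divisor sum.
abundant

Proper divisors of 1998: sum = 1 + 2 + 3 + 6 + 9 + 18 + 27 + 37 + 54 + 74 + 111 + 222 + 333 + 666 + 999 = 2562
Since 2562 > 1998, 1998 is abundant.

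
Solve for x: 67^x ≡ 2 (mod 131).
11

Baby-step giant-step with step n = ⌈√131⌉ = 12.
Baby steps 67^j mod 131 (j:value) for j=0..11: 0:1, 1:67, 2:35, 3:118, 4:46, 5:69, 6:38, 7:57, 8:20, 9:30, 10:45, 11:2.
h = 2 is already in the table at j=11, so x = 11.
Check: 67^11 ≡ 2 (mod 131).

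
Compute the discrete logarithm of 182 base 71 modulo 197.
40

Baby-step giant-step with step n = ⌈√197⌉ = 15.
Baby steps 71^j mod 197 (j:value) for j=0..14: 0:1, 1:71, 2:116, 3:159, 4:60, 5:123, 6:65, 7:84, 8:54, 9:91, 10:157, 11:115, 12:88, 13:141, 14:161.
Giant-step multiplier: 71^(-15) ≡ 71^(196-15) = 71^181 ≡ 79 (mod 197).
Giant steps γ_i = 182·79^i mod 197: γ_0=182, γ_1=194, γ_2=157 (in table at j=10).
x = i·n + j = 2·15 + 10 = 40.
Check: 71^40 ≡ 182 (mod 197).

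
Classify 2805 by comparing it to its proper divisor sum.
deficient

Proper divisors of 2805: sum = 1 + 3 + 5 + 11 + 15 + 17 + 33 + 51 + 55 + 85 + 165 + 187 + 255 + 561 + 935 = 2379
Since 2379 < 2805, 2805 is deficient.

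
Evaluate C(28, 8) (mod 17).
12

Using Lucas' theorem:
Write n=28 and k=8 in base 17:
n in base 17: [1, 11]
k in base 17: [0, 8]
C(28,8) mod 17 = ∏ C(n_i, k_i) mod 17
Digit binomials (mod 17): C(1,0) = 1; C(11,8) = 165 ≡ 12
Product: 1 × 12 = 12 ≡ 12 (mod 17)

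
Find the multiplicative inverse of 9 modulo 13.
3

gcd(9, 13) = 1, so the inverse exists.
Extended Euclidean algorithm on (13, 9):
13 = 1 × 9 + 4  ⟹  4 = (1)·13 + (-1)·9
9 = 2 × 4 + 1  ⟹  1 = (-2)·13 + (3)·9
So (3)·9 ≡ 1 (mod 13), i.e. 9^(-1) ≡ 3 (mod 13).
Check: 9 × 3 = 27 ≡ 1 (mod 13)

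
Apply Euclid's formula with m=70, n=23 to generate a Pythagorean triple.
(4371, 3220, 5429)

Euclid's formula: a = m² - n², b = 2mn, c = m² + n²
m = 70, n = 23
a = 70² - 23² = 4900 - 529 = 4371
b = 2 × 70 × 23 = 3220
c = 70² + 23² = 4900 + 529 = 5429
Verification: 4371² + 3220² = 19105641 + 10368400 = 29474041 = 5429² ✓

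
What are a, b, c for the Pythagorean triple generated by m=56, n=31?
(2175, 3472, 4097)

Euclid's formula: a = m² - n², b = 2mn, c = m² + n²
m = 56, n = 31
a = 56² - 31² = 3136 - 961 = 2175
b = 2 × 56 × 31 = 3472
c = 56² + 31² = 3136 + 961 = 4097
Verification: 2175² + 3472² = 4730625 + 12054784 = 16785409 = 4097² ✓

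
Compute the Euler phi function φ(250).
100

250 = 2 × 5^3
φ(n) = n × ∏(1 - 1/p) for each prime p dividing n
φ(250) = 250 × (1 - 1/2) × (1 - 1/5) = 100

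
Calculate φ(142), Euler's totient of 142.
70

142 = 2 × 71
φ(n) = n × ∏(1 - 1/p) for each prime p dividing n
φ(142) = 142 × (1 - 1/2) × (1 - 1/71) = 70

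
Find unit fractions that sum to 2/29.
1/15 + 1/435

Greedy algorithm:
2/29: ceiling(29/2) = 15, use 1/15
1/435: ceiling(435/1) = 435, use 1/435
Result: 2/29 = 1/15 + 1/435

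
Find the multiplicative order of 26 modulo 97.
96

97 is prime, so ord(26) divides φ(97) = 96.
Divisors of 96: 1, 2, 3, 4, 6, 8, 12, 16, 24, 32, 48, 96.
Repeated squaring: 26^1 ≡ 26, 26^2 ≡ 94, 26^4 ≡ 9, 26^8 ≡ 81, 26^16 ≡ 62, 26^32 ≡ 61, 26^64 ≡ 35 (mod 97).
Test 26^d mod 97 for each divisor d in increasing order:
26^1 ≡ 26
26^2 ≡ 94
26^3 = 26^2·26^1 ≡ 19
26^4 ≡ 9
26^6 = 26^4·26^2 ≡ 70
26^8 ≡ 81
26^12 = 26^8·26^4 ≡ 50
26^16 ≡ 62
26^24 = 26^16·26^8 ≡ 75
26^32 ≡ 61
26^48 = 26^32·26^16 ≡ 96
26^96 = 26^64·26^32 ≡ 1  ← first divisor giving 1
The order is 96.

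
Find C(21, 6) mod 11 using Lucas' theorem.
1

Using Lucas' theorem:
Write n=21 and k=6 in base 11:
n in base 11: [1, 10]
k in base 11: [0, 6]
C(21,6) mod 11 = ∏ C(n_i, k_i) mod 11
Digit binomials (mod 11): C(1,0) = 1; C(10,6) = 210 ≡ 1
Product: 1 × 1 = 1 ≡ 1 (mod 11)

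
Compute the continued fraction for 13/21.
[0; 1, 1, 1, 1, 1, 2]

Euclidean algorithm steps:
13 = 0 × 21 + 13
21 = 1 × 13 + 8
13 = 1 × 8 + 5
8 = 1 × 5 + 3
5 = 1 × 3 + 2
3 = 1 × 2 + 1
2 = 2 × 1 + 0
Continued fraction: [0; 1, 1, 1, 1, 1, 2]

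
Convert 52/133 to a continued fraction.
[0; 2, 1, 1, 3, 1, 5]

Euclidean algorithm steps:
52 = 0 × 133 + 52
133 = 2 × 52 + 29
52 = 1 × 29 + 23
29 = 1 × 23 + 6
23 = 3 × 6 + 5
6 = 1 × 5 + 1
5 = 5 × 1 + 0
Continued fraction: [0; 2, 1, 1, 3, 1, 5]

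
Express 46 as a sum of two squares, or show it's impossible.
Not possible

Factorization: 46 = 2 × 23
By Fermat: n is sum of two squares iff every prime p ≡ 3 (mod 4) appears to even power.
Prime(s) ≡ 3 (mod 4) with odd exponent: [(23, 1)]
Therefore 46 cannot be expressed as a² + b².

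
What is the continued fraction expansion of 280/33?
[8; 2, 16]

Euclidean algorithm steps:
280 = 8 × 33 + 16
33 = 2 × 16 + 1
16 = 16 × 1 + 0
Continued fraction: [8; 2, 16]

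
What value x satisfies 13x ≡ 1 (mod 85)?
72

gcd(13, 85) = 1, so the inverse exists.
Extended Euclidean algorithm on (85, 13):
85 = 6 × 13 + 7  ⟹  7 = (1)·85 + (-6)·13
13 = 1 × 7 + 6  ⟹  6 = (-1)·85 + (7)·13
7 = 1 × 6 + 1  ⟹  1 = (2)·85 + (-13)·13
So (-13)·13 ≡ 1 (mod 85), i.e. 13^(-1) ≡ -13 ≡ 72 (mod 85).
Check: 13 × 72 = 936 ≡ 1 (mod 85)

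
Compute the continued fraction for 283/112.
[2; 1, 1, 8, 1, 5]

Euclidean algorithm steps:
283 = 2 × 112 + 59
112 = 1 × 59 + 53
59 = 1 × 53 + 6
53 = 8 × 6 + 5
6 = 1 × 5 + 1
5 = 5 × 1 + 0
Continued fraction: [2; 1, 1, 8, 1, 5]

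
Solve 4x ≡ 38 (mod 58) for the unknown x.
x ≡ 24 (mod 29)

gcd(4, 58) = 2, which divides 38, so solutions exist.
Divide through by 2: 2x ≡ 19 (mod 29).
Find 2^(-1) mod 29 by the extended Euclidean algorithm:
29 = 14 × 2 + 1  ⟹  1 = (1)·29 + (-14)·2
So (-14)·2 ≡ 1 (mod 29), i.e. 2^(-1) ≡ -14 ≡ 15 (mod 29).
x ≡ 15 × 19 = 285 ≡ 24 (mod 29).
Check: 4 × 24 = 96 ≡ 38 (mod 58).
x ≡ 24 (mod 29), giving 2 solutions mod 58.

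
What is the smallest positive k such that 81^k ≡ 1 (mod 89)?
22

89 is prime, so ord(81) divides φ(89) = 88.
Divisors of 88: 1, 2, 4, 8, 11, 22, 44, 88.
Repeated squaring: 81^1 ≡ 81, 81^2 ≡ 64, 81^4 ≡ 2, 81^8 ≡ 4, 81^16 ≡ 16, 81^32 ≡ 78, 81^64 ≡ 32 (mod 89).
Test 81^d mod 89 for each divisor d in increasing order:
81^1 ≡ 81
81^2 ≡ 64
81^4 ≡ 2
81^8 ≡ 4
81^11 = 81^8·81^2·81^1 ≡ 88
81^22 = 81^16·81^4·81^2 ≡ 1  ← first divisor giving 1
The order is 22.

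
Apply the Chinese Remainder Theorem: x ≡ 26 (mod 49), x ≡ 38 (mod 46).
222

Using Chinese Remainder Theorem:
M = 49 × 46 = 2254
M1 = 46, M2 = 49
y1 = 46^(-1) mod 49 = 16
y2 = 49^(-1) mod 46 = 31
x = (26×46×16 + 38×49×31) mod 2254 = 222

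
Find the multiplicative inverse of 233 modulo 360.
17

gcd(233, 360) = 1, so the inverse exists.
Extended Euclidean algorithm on (360, 233):
360 = 1 × 233 + 127  ⟹  127 = (1)·360 + (-1)·233
233 = 1 × 127 + 106  ⟹  106 = (-1)·360 + (2)·233
127 = 1 × 106 + 21  ⟹  21 = (2)·360 + (-3)·233
106 = 5 × 21 + 1  ⟹  1 = (-11)·360 + (17)·233
So (17)·233 ≡ 1 (mod 360), i.e. 233^(-1) ≡ 17 (mod 360).
Check: 233 × 17 = 3961 ≡ 1 (mod 360)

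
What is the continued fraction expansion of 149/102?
[1; 2, 5, 1, 7]

Euclidean algorithm steps:
149 = 1 × 102 + 47
102 = 2 × 47 + 8
47 = 5 × 8 + 7
8 = 1 × 7 + 1
7 = 7 × 1 + 0
Continued fraction: [1; 2, 5, 1, 7]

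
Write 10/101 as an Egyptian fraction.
1/11 + 1/124 + 1/27553 + 1/3795811492

Greedy algorithm:
10/101: ceiling(101/10) = 11, use 1/11
9/1111: ceiling(1111/9) = 124, use 1/124
5/137764: ceiling(137764/5) = 27553, use 1/27553
1/3795811492: ceiling(3795811492/1) = 3795811492, use 1/3795811492
Result: 10/101 = 1/11 + 1/124 + 1/27553 + 1/3795811492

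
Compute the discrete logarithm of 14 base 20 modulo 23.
13

Baby-step giant-step with step n = ⌈√23⌉ = 5.
Baby steps 20^j mod 23 (j:value) for j=0..4: 0:1, 1:20, 2:9, 3:19, 4:12.
Giant-step multiplier: 20^(-5) ≡ 20^(22-5) = 20^17 ≡ 7 (mod 23).
Giant steps γ_i = 14·7^i mod 23: γ_0=14, γ_1=6, γ_2=19 (in table at j=3).
x = i·n + j = 2·5 + 3 = 13.
Check: 20^13 ≡ 14 (mod 23).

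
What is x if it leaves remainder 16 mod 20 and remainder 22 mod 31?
456

Using Chinese Remainder Theorem:
M = 20 × 31 = 620
M1 = 31, M2 = 20
y1 = 31^(-1) mod 20 = 11
y2 = 20^(-1) mod 31 = 14
x = (16×31×11 + 22×20×14) mod 620 = 456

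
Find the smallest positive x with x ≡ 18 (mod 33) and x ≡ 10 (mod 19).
447

Using Chinese Remainder Theorem:
M = 33 × 19 = 627
M1 = 19, M2 = 33
y1 = 19^(-1) mod 33 = 7
y2 = 33^(-1) mod 19 = 15
x = (18×19×7 + 10×33×15) mod 627 = 447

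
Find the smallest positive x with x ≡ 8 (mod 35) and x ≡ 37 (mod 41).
78

Using Chinese Remainder Theorem:
M = 35 × 41 = 1435
M1 = 41, M2 = 35
y1 = 41^(-1) mod 35 = 6
y2 = 35^(-1) mod 41 = 34
x = (8×41×6 + 37×35×34) mod 1435 = 78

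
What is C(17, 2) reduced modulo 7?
3

Using Lucas' theorem:
Write n=17 and k=2 in base 7:
n in base 7: [2, 3]
k in base 7: [0, 2]
C(17,2) mod 7 = ∏ C(n_i, k_i) mod 7
Digit binomials (mod 7): C(2,0) = 1; C(3,2) = 3
Product: 1 × 3 = 3 ≡ 3 (mod 7)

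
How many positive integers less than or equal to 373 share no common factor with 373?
372

373 = 373
φ(n) = n × ∏(1 - 1/p) for each prime p dividing n
φ(373) = 373 × (1 - 1/373) = 372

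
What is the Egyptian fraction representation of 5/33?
1/7 + 1/116 + 1/26796

Greedy algorithm:
5/33: ceiling(33/5) = 7, use 1/7
2/231: ceiling(231/2) = 116, use 1/116
1/26796: ceiling(26796/1) = 26796, use 1/26796
Result: 5/33 = 1/7 + 1/116 + 1/26796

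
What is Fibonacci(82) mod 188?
187

Matrix identity: Q^n = [[F_(n+1), F_n], [F_n, F_(n-1)]] with Q = [[1,1],[1,0]].
n = 82 = 1010010₂. Square-and-multiply, entries mod 188:
Q^1 = [[1,1],[1,0]]
Q^2 = (Q^1)² = [[2,1],[1,1]]
Q^5 = (Q^2)²·Q = [[8,5],[5,3]]
Q^10 = (Q^5)² = [[89,55],[55,34]]
Q^20 = (Q^10)² = [[42,185],[185,45]]
Q^41 = (Q^20)²·Q = [[8,81],[81,115]]
Q^82 = (Q^41)² = [[45,187],[187,46]]
F_82 mod 188 = Q^82[0][1] = 187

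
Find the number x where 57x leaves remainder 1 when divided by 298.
183

gcd(57, 298) = 1, so the inverse exists.
Extended Euclidean algorithm on (298, 57):
298 = 5 × 57 + 13  ⟹  13 = (1)·298 + (-5)·57
57 = 4 × 13 + 5  ⟹  5 = (-4)·298 + (21)·57
13 = 2 × 5 + 3  ⟹  3 = (9)·298 + (-47)·57
5 = 1 × 3 + 2  ⟹  2 = (-13)·298 + (68)·57
3 = 1 × 2 + 1  ⟹  1 = (22)·298 + (-115)·57
So (-115)·57 ≡ 1 (mod 298), i.e. 57^(-1) ≡ -115 ≡ 183 (mod 298).
Check: 57 × 183 = 10431 ≡ 1 (mod 298)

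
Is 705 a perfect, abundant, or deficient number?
deficient

Proper divisors of 705: sum = 1 + 3 + 5 + 15 + 47 + 141 + 235 = 447
Since 447 < 705, 705 is deficient.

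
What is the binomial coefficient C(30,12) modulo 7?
0

Using Lucas' theorem:
Write n=30 and k=12 in base 7:
n in base 7: [4, 2]
k in base 7: [1, 5]
C(30,12) mod 7 = ∏ C(n_i, k_i) mod 7
Digit binomials (mod 7): C(4,1) = 4; C(2,5) = 0 (k_i > n_i)
Product: 4 × 0 = 0 ≡ 0 (mod 7)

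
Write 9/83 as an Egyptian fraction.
1/10 + 1/119 + 1/32924 + 1/1625951740

Greedy algorithm:
9/83: ceiling(83/9) = 10, use 1/10
7/830: ceiling(830/7) = 119, use 1/119
3/98770: ceiling(98770/3) = 32924, use 1/32924
1/1625951740: ceiling(1625951740/1) = 1625951740, use 1/1625951740
Result: 9/83 = 1/10 + 1/119 + 1/32924 + 1/1625951740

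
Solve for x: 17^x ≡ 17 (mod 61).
1

Baby-step giant-step with step n = ⌈√61⌉ = 8.
Baby steps 17^j mod 61 (j:value) for j=0..7: 0:1, 1:17, 2:45, 3:33, 4:12, 5:21, 6:52, 7:30.
h = 17 is already in the table at j=1, so x = 1.
Check: 17^1 ≡ 17 (mod 61).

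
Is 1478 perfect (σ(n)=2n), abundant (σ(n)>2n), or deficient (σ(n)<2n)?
deficient

Proper divisors of 1478: sum = 1 + 2 + 739 = 742
Since 742 < 1478, 1478 is deficient.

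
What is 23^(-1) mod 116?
111

gcd(23, 116) = 1, so the inverse exists.
Extended Euclidean algorithm on (116, 23):
116 = 5 × 23 + 1  ⟹  1 = (1)·116 + (-5)·23
So (-5)·23 ≡ 1 (mod 116), i.e. 23^(-1) ≡ -5 ≡ 111 (mod 116).
Check: 23 × 111 = 2553 ≡ 1 (mod 116)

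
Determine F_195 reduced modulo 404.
106

Matrix identity: Q^n = [[F_(n+1), F_n], [F_n, F_(n-1)]] with Q = [[1,1],[1,0]].
n = 195 = 11000011₂. Square-and-multiply, entries mod 404:
Q^1 = [[1,1],[1,0]]
Q^3 = (Q^1)²·Q = [[3,2],[2,1]]
Q^6 = (Q^3)² = [[13,8],[8,5]]
Q^12 = (Q^6)² = [[233,144],[144,89]]
Q^24 = (Q^12)² = [[285,312],[312,377]]
Q^48 = (Q^24)² = [[1,100],[100,305]]
Q^97 = (Q^48)²·Q = [[201,305],[305,300]]
Q^195 = (Q^97)²·Q = [[199,106],[106,93]]
F_195 mod 404 = Q^195[0][1] = 106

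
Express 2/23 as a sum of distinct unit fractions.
1/12 + 1/276

Greedy algorithm:
2/23: ceiling(23/2) = 12, use 1/12
1/276: ceiling(276/1) = 276, use 1/276
Result: 2/23 = 1/12 + 1/276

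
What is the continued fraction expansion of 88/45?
[1; 1, 21, 2]

Euclidean algorithm steps:
88 = 1 × 45 + 43
45 = 1 × 43 + 2
43 = 21 × 2 + 1
2 = 2 × 1 + 0
Continued fraction: [1; 1, 21, 2]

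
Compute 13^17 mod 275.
183

Repeated squaring. Binary of 17 = 10001.
13^1 ≡ 13 (mod 275); 13^2 ≡ 169 (mod 275); 13^4 ≡ 236 (mod 275); 13^8 ≡ 146 (mod 275); 13^16 ≡ 141 (mod 275)
13^17 = 13^1 × 13^16 ≡ 183 (mod 275)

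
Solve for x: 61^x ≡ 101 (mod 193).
154

Baby-step giant-step with step n = ⌈√193⌉ = 14.
Baby steps 61^j mod 193 (j:value) for j=0..13: 0:1, 1:61, 2:54, 3:13, 4:21, 5:123, 6:169, 7:80, 8:55, 9:74, 10:75, 11:136, 12:190, 13:10.
Giant-step multiplier: 61^(-14) ≡ 61^(192-14) = 61^178 ≡ 137 (mod 193).
Giant steps γ_i = 101·137^i mod 193: γ_0=101, γ_1=134, γ_2=23, γ_3=63, γ_4=139, γ_5=129, γ_6=110, γ_7=16, γ_8=69, γ_9=189, γ_10=31, γ_11=1 (in table at j=0).
x = i·n + j = 11·14 + 0 = 154.
Check: 61^154 ≡ 101 (mod 193).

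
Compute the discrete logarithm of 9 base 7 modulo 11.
8

Baby-step giant-step with step n = ⌈√11⌉ = 4.
Baby steps 7^j mod 11 (j:value) for j=0..3: 0:1, 1:7, 2:5, 3:2.
Giant-step multiplier: 7^(-4) ≡ 7^(10-4) = 7^6 ≡ 4 (mod 11).
Giant steps γ_i = 9·4^i mod 11: γ_0=9, γ_1=3, γ_2=1 (in table at j=0).
x = i·n + j = 2·4 + 0 = 8.
Check: 7^8 ≡ 9 (mod 11).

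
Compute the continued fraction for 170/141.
[1; 4, 1, 6, 4]

Euclidean algorithm steps:
170 = 1 × 141 + 29
141 = 4 × 29 + 25
29 = 1 × 25 + 4
25 = 6 × 4 + 1
4 = 4 × 1 + 0
Continued fraction: [1; 4, 1, 6, 4]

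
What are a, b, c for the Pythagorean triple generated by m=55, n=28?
(2241, 3080, 3809)

Euclid's formula: a = m² - n², b = 2mn, c = m² + n²
m = 55, n = 28
a = 55² - 28² = 3025 - 784 = 2241
b = 2 × 55 × 28 = 3080
c = 55² + 28² = 3025 + 784 = 3809
Verification: 2241² + 3080² = 5022081 + 9486400 = 14508481 = 3809² ✓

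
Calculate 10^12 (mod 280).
120

Repeated squaring. Binary of 12 = 1100.
10^1 ≡ 10 (mod 280); 10^2 ≡ 100 (mod 280); 10^4 ≡ 200 (mod 280); 10^8 ≡ 240 (mod 280)
10^12 = 10^4 × 10^8 ≡ 120 (mod 280)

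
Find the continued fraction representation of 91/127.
[0; 1, 2, 1, 1, 8, 2]

Euclidean algorithm steps:
91 = 0 × 127 + 91
127 = 1 × 91 + 36
91 = 2 × 36 + 19
36 = 1 × 19 + 17
19 = 1 × 17 + 2
17 = 8 × 2 + 1
2 = 2 × 1 + 0
Continued fraction: [0; 1, 2, 1, 1, 8, 2]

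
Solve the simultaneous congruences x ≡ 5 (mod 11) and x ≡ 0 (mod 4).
16

Using Chinese Remainder Theorem:
M = 11 × 4 = 44
M1 = 4, M2 = 11
y1 = 4^(-1) mod 11 = 3
y2 = 11^(-1) mod 4 = 3
x = (5×4×3 + 0×11×3) mod 44 = 16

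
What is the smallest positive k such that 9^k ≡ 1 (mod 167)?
83

167 is prime, so ord(9) divides φ(167) = 166.
Divisors of 166: 1, 2, 83, 166.
Repeated squaring: 9^1 ≡ 9, 9^2 ≡ 81, 9^4 ≡ 48, 9^8 ≡ 133, 9^16 ≡ 154, 9^32 ≡ 2, 9^64 ≡ 4, 9^128 ≡ 16 (mod 167).
Test 9^d mod 167 for each divisor d in increasing order:
9^1 ≡ 9
9^2 ≡ 81
9^83 = 9^64·9^16·9^2·9^1 ≡ 1  ← first divisor giving 1
The order is 83.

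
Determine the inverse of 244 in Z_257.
79

gcd(244, 257) = 1, so the inverse exists.
Extended Euclidean algorithm on (257, 244):
257 = 1 × 244 + 13  ⟹  13 = (1)·257 + (-1)·244
244 = 18 × 13 + 10  ⟹  10 = (-18)·257 + (19)·244
13 = 1 × 10 + 3  ⟹  3 = (19)·257 + (-20)·244
10 = 3 × 3 + 1  ⟹  1 = (-75)·257 + (79)·244
So (79)·244 ≡ 1 (mod 257), i.e. 244^(-1) ≡ 79 (mod 257).
Check: 244 × 79 = 19276 ≡ 1 (mod 257)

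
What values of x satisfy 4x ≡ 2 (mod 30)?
x ≡ 8 (mod 15)

gcd(4, 30) = 2, which divides 2, so solutions exist.
Divide through by 2: 2x ≡ 1 (mod 15).
Find 2^(-1) mod 15 by the extended Euclidean algorithm:
15 = 7 × 2 + 1  ⟹  1 = (1)·15 + (-7)·2
So (-7)·2 ≡ 1 (mod 15), i.e. 2^(-1) ≡ -7 ≡ 8 (mod 15).
x ≡ 8 × 1 = 8 ≡ 8 (mod 15).
Check: 4 × 8 = 32 ≡ 2 (mod 30).
x ≡ 8 (mod 15), giving 2 solutions mod 30.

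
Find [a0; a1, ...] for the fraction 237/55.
[4; 3, 4, 4]

Euclidean algorithm steps:
237 = 4 × 55 + 17
55 = 3 × 17 + 4
17 = 4 × 4 + 1
4 = 4 × 1 + 0
Continued fraction: [4; 3, 4, 4]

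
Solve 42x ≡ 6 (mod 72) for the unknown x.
x ≡ 7 (mod 12)

gcd(42, 72) = 6, which divides 6, so solutions exist.
Divide through by 6: 7x ≡ 1 (mod 12).
Find 7^(-1) mod 12 by the extended Euclidean algorithm:
12 = 1 × 7 + 5  ⟹  5 = (1)·12 + (-1)·7
7 = 1 × 5 + 2  ⟹  2 = (-1)·12 + (2)·7
5 = 2 × 2 + 1  ⟹  1 = (3)·12 + (-5)·7
So (-5)·7 ≡ 1 (mod 12), i.e. 7^(-1) ≡ -5 ≡ 7 (mod 12).
x ≡ 7 × 1 = 7 ≡ 7 (mod 12).
Check: 42 × 7 = 294 ≡ 6 (mod 72).
x ≡ 7 (mod 12), giving 6 solutions mod 72.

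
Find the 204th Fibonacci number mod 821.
526

Matrix identity: Q^n = [[F_(n+1), F_n], [F_n, F_(n-1)]] with Q = [[1,1],[1,0]].
n = 204 = 11001100₂. Square-and-multiply, entries mod 821:
Q^1 = [[1,1],[1,0]]
Q^3 = (Q^1)²·Q = [[3,2],[2,1]]
Q^6 = (Q^3)² = [[13,8],[8,5]]
Q^12 = (Q^6)² = [[233,144],[144,89]]
Q^25 = (Q^12)²·Q = [[706,314],[314,392]]
Q^51 = (Q^25)²·Q = [[117,165],[165,773]]
Q^102 = (Q^51)² = [[685,712],[712,794]]
Q^204 = (Q^102)² = [[0,526],[526,295]]
F_204 mod 821 = Q^204[0][1] = 526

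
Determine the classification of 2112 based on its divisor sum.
abundant

Proper divisors of 2112: sum = 1 + 2 + 3 + 4 + 6 + 8 + 11 + 12 + ... + 352 + 528 + 704 + 1056 (27 divisors) = 3984
Since 3984 > 2112, 2112 is abundant.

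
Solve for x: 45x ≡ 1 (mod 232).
165

gcd(45, 232) = 1, so the inverse exists.
Extended Euclidean algorithm on (232, 45):
232 = 5 × 45 + 7  ⟹  7 = (1)·232 + (-5)·45
45 = 6 × 7 + 3  ⟹  3 = (-6)·232 + (31)·45
7 = 2 × 3 + 1  ⟹  1 = (13)·232 + (-67)·45
So (-67)·45 ≡ 1 (mod 232), i.e. 45^(-1) ≡ -67 ≡ 165 (mod 232).
Check: 45 × 165 = 7425 ≡ 1 (mod 232)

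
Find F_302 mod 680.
241

Matrix identity: Q^n = [[F_(n+1), F_n], [F_n, F_(n-1)]] with Q = [[1,1],[1,0]].
n = 302 = 100101110₂. Square-and-multiply, entries mod 680:
Q^1 = [[1,1],[1,0]]
Q^2 = (Q^1)² = [[2,1],[1,1]]
Q^4 = (Q^2)² = [[5,3],[3,2]]
Q^9 = (Q^4)²·Q = [[55,34],[34,21]]
Q^18 = (Q^9)² = [[101,544],[544,237]]
Q^37 = (Q^18)²·Q = [[409,137],[137,272]]
Q^75 = (Q^37)²·Q = [[547,410],[410,137]]
Q^151 = (Q^75)²·Q = [[429,149],[149,280]]
Q^302 = (Q^151)² = [[202,241],[241,641]]
F_302 mod 680 = Q^302[0][1] = 241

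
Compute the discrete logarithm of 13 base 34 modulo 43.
16

Baby-step giant-step with step n = ⌈√43⌉ = 7.
Baby steps 34^j mod 43 (j:value) for j=0..6: 0:1, 1:34, 2:38, 3:2, 4:25, 5:33, 6:4.
Giant-step multiplier: 34^(-7) ≡ 34^(42-7) = 34^35 ≡ 37 (mod 43).
Giant steps γ_i = 13·37^i mod 43: γ_0=13, γ_1=8, γ_2=38 (in table at j=2).
x = i·n + j = 2·7 + 2 = 16.
Check: 34^16 ≡ 13 (mod 43).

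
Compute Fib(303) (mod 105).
22

Matrix identity: Q^n = [[F_(n+1), F_n], [F_n, F_(n-1)]] with Q = [[1,1],[1,0]].
n = 303 = 100101111₂. Square-and-multiply, entries mod 105:
Q^1 = [[1,1],[1,0]]
Q^2 = (Q^1)² = [[2,1],[1,1]]
Q^4 = (Q^2)² = [[5,3],[3,2]]
Q^9 = (Q^4)²·Q = [[55,34],[34,21]]
Q^18 = (Q^9)² = [[86,64],[64,22]]
Q^37 = (Q^18)²·Q = [[29,47],[47,87]]
Q^75 = (Q^37)²·Q = [[102,5],[5,97]]
Q^151 = (Q^75)²·Q = [[84,34],[34,50]]
Q^303 = (Q^151)²·Q = [[63,22],[22,41]]
F_303 mod 105 = Q^303[0][1] = 22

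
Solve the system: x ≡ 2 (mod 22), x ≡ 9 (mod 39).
750

Using Chinese Remainder Theorem:
M = 22 × 39 = 858
M1 = 39, M2 = 22
y1 = 39^(-1) mod 22 = 13
y2 = 22^(-1) mod 39 = 16
x = (2×39×13 + 9×22×16) mod 858 = 750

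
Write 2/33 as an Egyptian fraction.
1/17 + 1/561

Greedy algorithm:
2/33: ceiling(33/2) = 17, use 1/17
1/561: ceiling(561/1) = 561, use 1/561
Result: 2/33 = 1/17 + 1/561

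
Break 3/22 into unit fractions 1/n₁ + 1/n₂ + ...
1/8 + 1/88

Greedy algorithm:
3/22: ceiling(22/3) = 8, use 1/8
1/88: ceiling(88/1) = 88, use 1/88
Result: 3/22 = 1/8 + 1/88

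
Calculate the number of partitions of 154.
60356673280

p(n) counts ways to write n as a sum of positive integers (order ignored).
Euler's pentagonal recurrence: p(k) = p(k-1) + p(k-2) - p(k-5) - p(k-7) + p(k-12) + p(k-15) - ... (offsets j(3j∓1)/2, signs ++--, p(0)=1, p(<0)=0).
DP table for k = 0..153: p(0)=1, p(1)=1, p(2)=2, p(3)=3, p(4)=5, p(5)=7, p(6)=11, p(7)=15, p(8)=22, p(9)=30, p(10)=42, p(11)=56, p(12)=77, p(13)=101, p(14)=135, p(15)=176, p(16)=231, p(17)=297, p(18)=385, p(19)=490, p(20)=627, p(21)=792, p(22)=1002, p(23)=1255, p(24)=1575, p(25)=1958, p(26)=2436, p(27)=3010, p(28)=3718, p(29)=4565, p(30)=5604, p(31)=6842, p(32)=8349, p(33)=10143, p(34)=12310, p(35)=14883, p(36)=17977, p(37)=21637, p(38)=26015, p(39)=31185, p(40)=37338, p(41)=44583, p(42)=53174, p(43)=63261, p(44)=75175, p(45)=89134, p(46)=105558, p(47)=124754, p(48)=147273, p(49)=173525, p(50)=204226, p(51)=239943, p(52)=281589, p(53)=329931, p(54)=386155, p(55)=451276, p(56)=526823, p(57)=614154, p(58)=715220, p(59)=831820, p(60)=966467, p(61)=1121505, p(62)=1300156, p(63)=1505499, p(64)=1741630, p(65)=2012558, p(66)=2323520, p(67)=2679689, p(68)=3087735, p(69)=3554345, p(70)=4087968, p(71)=4697205, p(72)=5392783, p(73)=6185689, p(74)=7089500, p(75)=8118264, p(76)=9289091, p(77)=10619863, p(78)=12132164, p(79)=13848650, p(80)=15796476, p(81)=18004327, p(82)=20506255, p(83)=23338469, p(84)=26543660, p(85)=30167357, p(86)=34262962, p(87)=38887673, p(88)=44108109, p(89)=49995925, p(90)=56634173, p(91)=64112359, p(92)=72533807, p(93)=82010177, p(94)=92669720, p(95)=104651419, p(96)=118114304, p(97)=133230930, p(98)=150198136, p(99)=169229875, p(100)=190569292, p(101)=214481126, p(102)=241265379, p(103)=271248950, p(104)=304801365, p(105)=342325709, p(106)=384276336, p(107)=431149389, p(108)=483502844, p(109)=541946240, p(110)=607163746, p(111)=679903203, p(112)=761002156, p(113)=851376628, p(114)=952050665, p(115)=1064144451, p(116)=1188908248, p(117)=1327710076, p(118)=1482074143, p(119)=1653668665, p(120)=1844349560, p(121)=2056148051, p(122)=2291320912, p(123)=2552338241, p(124)=2841940500, p(125)=3163127352, p(126)=3519222692, p(127)=3913864295, p(128)=4351078600, p(129)=4835271870, p(130)=5371315400, p(131)=5964539504, p(132)=6620830889, p(133)=7346629512, p(134)=8149040695, p(135)=9035836076, p(136)=10015581680, p(137)=11097645016, p(138)=12292341831, p(139)=13610949895, p(140)=15065878135, p(141)=16670689208, p(142)=18440293320, p(143)=20390982757, p(144)=22540654445, p(145)=24908858009, p(146)=27517052599, p(147)=30388671978, p(148)=33549419497, p(149)=37027355200, p(150)=40853235313, p(151)=45060624582, p(152)=49686288421, p(153)=54770336324.
Final step: p(154) = p(153) + p(152) - p(149) - p(147) + p(142) + p(139) - p(132) - p(128) + p(119) + p(114) - p(103) - p(97) + p(84) + p(77) - p(62) - p(54) + p(37) + p(28) - p(9)
= 54770336324 + 49686288421 - 37027355200 - 30388671978 + 18440293320 + 13610949895 - 6620830889 - 4351078600 + 1653668665 + 952050665 - 271248950 - 133230930 + 26543660 + 10619863 - 1300156 - 386155 + 21637 + 3718 - 30
= 60356673280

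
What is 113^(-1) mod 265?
197

gcd(113, 265) = 1, so the inverse exists.
Extended Euclidean algorithm on (265, 113):
265 = 2 × 113 + 39  ⟹  39 = (1)·265 + (-2)·113
113 = 2 × 39 + 35  ⟹  35 = (-2)·265 + (5)·113
39 = 1 × 35 + 4  ⟹  4 = (3)·265 + (-7)·113
35 = 8 × 4 + 3  ⟹  3 = (-26)·265 + (61)·113
4 = 1 × 3 + 1  ⟹  1 = (29)·265 + (-68)·113
So (-68)·113 ≡ 1 (mod 265), i.e. 113^(-1) ≡ -68 ≡ 197 (mod 265).
Check: 113 × 197 = 22261 ≡ 1 (mod 265)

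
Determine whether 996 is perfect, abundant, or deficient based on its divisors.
abundant

Proper divisors of 996: sum = 1 + 2 + 3 + 4 + 6 + 12 + 83 + 166 + 249 + 332 + 498 = 1356
Since 1356 > 996, 996 is abundant.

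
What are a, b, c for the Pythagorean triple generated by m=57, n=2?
(3245, 228, 3253)

Euclid's formula: a = m² - n², b = 2mn, c = m² + n²
m = 57, n = 2
a = 57² - 2² = 3249 - 4 = 3245
b = 2 × 57 × 2 = 228
c = 57² + 2² = 3249 + 4 = 3253
Verification: 3245² + 228² = 10530025 + 51984 = 10582009 = 3253² ✓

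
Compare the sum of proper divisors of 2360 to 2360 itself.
abundant

Proper divisors of 2360: sum = 1 + 2 + 4 + 5 + 8 + 10 + 20 + 40 + 59 + 118 + 236 + 295 + 472 + 590 + 1180 = 3040
Since 3040 > 2360, 2360 is abundant.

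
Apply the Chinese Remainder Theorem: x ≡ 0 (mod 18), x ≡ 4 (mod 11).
180

Using Chinese Remainder Theorem:
M = 18 × 11 = 198
M1 = 11, M2 = 18
y1 = 11^(-1) mod 18 = 5
y2 = 18^(-1) mod 11 = 8
x = (0×11×5 + 4×18×8) mod 198 = 180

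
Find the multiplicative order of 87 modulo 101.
5

101 is prime, so ord(87) divides φ(101) = 100.
Divisors of 100: 1, 2, 4, 5, 10, 20, 25, 50, 100.
Repeated squaring: 87^1 ≡ 87, 87^2 ≡ 95, 87^4 ≡ 36, 87^8 ≡ 84, 87^16 ≡ 87, 87^32 ≡ 95, 87^64 ≡ 36 (mod 101).
Test 87^d mod 101 for each divisor d in increasing order:
87^1 ≡ 87
87^2 ≡ 95
87^4 ≡ 36
87^5 = 87^4·87^1 ≡ 1  ← first divisor giving 1
The order is 5.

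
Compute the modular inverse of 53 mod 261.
197

gcd(53, 261) = 1, so the inverse exists.
Extended Euclidean algorithm on (261, 53):
261 = 4 × 53 + 49  ⟹  49 = (1)·261 + (-4)·53
53 = 1 × 49 + 4  ⟹  4 = (-1)·261 + (5)·53
49 = 12 × 4 + 1  ⟹  1 = (13)·261 + (-64)·53
So (-64)·53 ≡ 1 (mod 261), i.e. 53^(-1) ≡ -64 ≡ 197 (mod 261).
Check: 53 × 197 = 10441 ≡ 1 (mod 261)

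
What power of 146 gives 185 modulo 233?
133

Baby-step giant-step with step n = ⌈√233⌉ = 16.
Baby steps 146^j mod 233 (j:value) for j=0..15: 0:1, 1:146, 2:113, 3:188, 4:187, 5:41, 6:161, 7:206, 8:19, 9:211, 10:50, 11:77, 12:58, 13:80, 14:30, 15:186.
Giant-step multiplier: 146^(-16) ≡ 146^(232-16) = 146^216 ≡ 71 (mod 233).
Giant steps γ_i = 185·71^i mod 233: γ_0=185, γ_1=87, γ_2=119, γ_3=61, γ_4=137, γ_5=174, γ_6=5, γ_7=122, γ_8=41 (in table at j=5).
x = i·n + j = 8·16 + 5 = 133.
Check: 146^133 ≡ 185 (mod 233).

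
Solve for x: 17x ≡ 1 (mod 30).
23

gcd(17, 30) = 1, so the inverse exists.
Extended Euclidean algorithm on (30, 17):
30 = 1 × 17 + 13  ⟹  13 = (1)·30 + (-1)·17
17 = 1 × 13 + 4  ⟹  4 = (-1)·30 + (2)·17
13 = 3 × 4 + 1  ⟹  1 = (4)·30 + (-7)·17
So (-7)·17 ≡ 1 (mod 30), i.e. 17^(-1) ≡ -7 ≡ 23 (mod 30).
Check: 17 × 23 = 391 ≡ 1 (mod 30)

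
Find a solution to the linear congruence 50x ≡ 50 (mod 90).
x ≡ 1 (mod 9)

gcd(50, 90) = 10, which divides 50, so solutions exist.
Divide through by 10: 5x ≡ 5 (mod 9).
Find 5^(-1) mod 9 by the extended Euclidean algorithm:
9 = 1 × 5 + 4  ⟹  4 = (1)·9 + (-1)·5
5 = 1 × 4 + 1  ⟹  1 = (-1)·9 + (2)·5
So (2)·5 ≡ 1 (mod 9), i.e. 5^(-1) ≡ 2 (mod 9).
x ≡ 2 × 5 = 10 ≡ 1 (mod 9).
Check: 50 × 1 = 50 ≡ 50 (mod 90).
x ≡ 1 (mod 9), giving 10 solutions mod 90.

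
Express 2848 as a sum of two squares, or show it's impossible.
12² + 52² (a=12, b=52)

Factorization: 2848 = 2^5 × 89
By Fermat: n is sum of two squares iff every prime p ≡ 3 (mod 4) appears to even power.
All primes ≡ 3 (mod 4) appear to even power.
Search a = 0, 1, 2, … for 2848 - a² a perfect square: first hit at a = 12: 2848 - 144 = 2704 = 52².
2848 = 12² + 52² = 144 + 2704 ✓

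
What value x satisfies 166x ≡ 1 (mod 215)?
136

gcd(166, 215) = 1, so the inverse exists.
Extended Euclidean algorithm on (215, 166):
215 = 1 × 166 + 49  ⟹  49 = (1)·215 + (-1)·166
166 = 3 × 49 + 19  ⟹  19 = (-3)·215 + (4)·166
49 = 2 × 19 + 11  ⟹  11 = (7)·215 + (-9)·166
19 = 1 × 11 + 8  ⟹  8 = (-10)·215 + (13)·166
11 = 1 × 8 + 3  ⟹  3 = (17)·215 + (-22)·166
8 = 2 × 3 + 2  ⟹  2 = (-44)·215 + (57)·166
3 = 1 × 2 + 1  ⟹  1 = (61)·215 + (-79)·166
So (-79)·166 ≡ 1 (mod 215), i.e. 166^(-1) ≡ -79 ≡ 136 (mod 215).
Check: 166 × 136 = 22576 ≡ 1 (mod 215)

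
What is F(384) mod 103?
38

Matrix identity: Q^n = [[F_(n+1), F_n], [F_n, F_(n-1)]] with Q = [[1,1],[1,0]].
n = 384 = 110000000₂. Square-and-multiply, entries mod 103:
Q^1 = [[1,1],[1,0]]
Q^3 = (Q^1)²·Q = [[3,2],[2,1]]
Q^6 = (Q^3)² = [[13,8],[8,5]]
Q^12 = (Q^6)² = [[27,41],[41,89]]
Q^24 = (Q^12)² = [[41,18],[18,23]]
Q^48 = (Q^24)² = [[48,19],[19,29]]
Q^96 = (Q^48)² = [[90,21],[21,69]]
Q^192 = (Q^96)² = [[95,43],[43,52]]
Q^384 = (Q^192)² = [[59,38],[38,21]]
F_384 mod 103 = Q^384[0][1] = 38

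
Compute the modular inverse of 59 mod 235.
4

gcd(59, 235) = 1, so the inverse exists.
Extended Euclidean algorithm on (235, 59):
235 = 3 × 59 + 58  ⟹  58 = (1)·235 + (-3)·59
59 = 1 × 58 + 1  ⟹  1 = (-1)·235 + (4)·59
So (4)·59 ≡ 1 (mod 235), i.e. 59^(-1) ≡ 4 (mod 235).
Check: 59 × 4 = 236 ≡ 1 (mod 235)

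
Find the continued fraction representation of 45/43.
[1; 21, 2]

Euclidean algorithm steps:
45 = 1 × 43 + 2
43 = 21 × 2 + 1
2 = 2 × 1 + 0
Continued fraction: [1; 21, 2]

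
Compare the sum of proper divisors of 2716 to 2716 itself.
abundant

Proper divisors of 2716: sum = 1 + 2 + 4 + 7 + 14 + 28 + 97 + 194 + 388 + 679 + 1358 = 2772
Since 2772 > 2716, 2716 is abundant.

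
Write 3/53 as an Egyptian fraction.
1/18 + 1/954

Greedy algorithm:
3/53: ceiling(53/3) = 18, use 1/18
1/954: ceiling(954/1) = 954, use 1/954
Result: 3/53 = 1/18 + 1/954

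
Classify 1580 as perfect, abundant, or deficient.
abundant

Proper divisors of 1580: sum = 1 + 2 + 4 + 5 + 10 + 20 + 79 + 158 + 316 + 395 + 790 = 1780
Since 1780 > 1580, 1580 is abundant.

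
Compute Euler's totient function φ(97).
96

97 = 97
φ(n) = n × ∏(1 - 1/p) for each prime p dividing n
φ(97) = 97 × (1 - 1/97) = 96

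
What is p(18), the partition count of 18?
385

p(n) counts ways to write n as a sum of positive integers (order ignored).
Euler's pentagonal recurrence: p(k) = p(k-1) + p(k-2) - p(k-5) - p(k-7) + p(k-12) + p(k-15) - ... (offsets j(3j∓1)/2, signs ++--, p(0)=1, p(<0)=0).
DP table for k = 0..17: p(0)=1, p(1)=1, p(2)=2, p(3)=3, p(4)=5, p(5)=7, p(6)=11, p(7)=15, p(8)=22, p(9)=30, p(10)=42, p(11)=56, p(12)=77, p(13)=101, p(14)=135, p(15)=176, p(16)=231, p(17)=297.
Final step: p(18) = p(17) + p(16) - p(13) - p(11) + p(6) + p(3)
= 297 + 231 - 101 - 56 + 11 + 3
= 385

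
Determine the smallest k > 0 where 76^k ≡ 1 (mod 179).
89

179 is prime, so ord(76) divides φ(179) = 178.
Divisors of 178: 1, 2, 89, 178.
Repeated squaring: 76^1 ≡ 76, 76^2 ≡ 48, 76^4 ≡ 156, 76^8 ≡ 171, 76^16 ≡ 64, 76^32 ≡ 158, 76^64 ≡ 83, 76^128 ≡ 87 (mod 179).
Test 76^d mod 179 for each divisor d in increasing order:
76^1 ≡ 76
76^2 ≡ 48
76^89 = 76^64·76^16·76^8·76^1 ≡ 1  ← first divisor giving 1
The order is 89.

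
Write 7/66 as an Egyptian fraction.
1/10 + 1/165

Greedy algorithm:
7/66: ceiling(66/7) = 10, use 1/10
1/165: ceiling(165/1) = 165, use 1/165
Result: 7/66 = 1/10 + 1/165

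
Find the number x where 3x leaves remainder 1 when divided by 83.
28

gcd(3, 83) = 1, so the inverse exists.
Extended Euclidean algorithm on (83, 3):
83 = 27 × 3 + 2  ⟹  2 = (1)·83 + (-27)·3
3 = 1 × 2 + 1  ⟹  1 = (-1)·83 + (28)·3
So (28)·3 ≡ 1 (mod 83), i.e. 3^(-1) ≡ 28 (mod 83).
Check: 3 × 28 = 84 ≡ 1 (mod 83)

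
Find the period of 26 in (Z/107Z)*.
106

107 is prime, so ord(26) divides φ(107) = 106.
Divisors of 106: 1, 2, 53, 106.
Repeated squaring: 26^1 ≡ 26, 26^2 ≡ 34, 26^4 ≡ 86, 26^8 ≡ 13, 26^16 ≡ 62, 26^32 ≡ 99, 26^64 ≡ 64 (mod 107).
Test 26^d mod 107 for each divisor d in increasing order:
26^1 ≡ 26
26^2 ≡ 34
26^53 = 26^32·26^16·26^4·26^1 ≡ 106
26^106 = 26^64·26^32·26^8·26^2 ≡ 1  ← first divisor giving 1
The order is 106.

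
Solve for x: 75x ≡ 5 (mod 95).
x ≡ 14 (mod 19)

gcd(75, 95) = 5, which divides 5, so solutions exist.
Divide through by 5: 15x ≡ 1 (mod 19).
Find 15^(-1) mod 19 by the extended Euclidean algorithm:
19 = 1 × 15 + 4  ⟹  4 = (1)·19 + (-1)·15
15 = 3 × 4 + 3  ⟹  3 = (-3)·19 + (4)·15
4 = 1 × 3 + 1  ⟹  1 = (4)·19 + (-5)·15
So (-5)·15 ≡ 1 (mod 19), i.e. 15^(-1) ≡ -5 ≡ 14 (mod 19).
x ≡ 14 × 1 = 14 ≡ 14 (mod 19).
Check: 75 × 14 = 1050 ≡ 5 (mod 95).
x ≡ 14 (mod 19), giving 5 solutions mod 95.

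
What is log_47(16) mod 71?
26

Baby-step giant-step with step n = ⌈√71⌉ = 9.
Baby steps 47^j mod 71 (j:value) for j=0..8: 0:1, 1:47, 2:8, 3:21, 4:64, 5:26, 6:15, 7:66, 8:49.
Giant-step multiplier: 47^(-9) ≡ 47^(70-9) = 47^61 ≡ 55 (mod 71).
Giant steps γ_i = 16·55^i mod 71: γ_0=16, γ_1=28, γ_2=49 (in table at j=8).
x = i·n + j = 2·9 + 8 = 26.
Check: 47^26 ≡ 16 (mod 71).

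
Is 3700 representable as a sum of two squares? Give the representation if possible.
10² + 60² (a=10, b=60)

Factorization: 3700 = 2^2 × 5^2 × 37
By Fermat: n is sum of two squares iff every prime p ≡ 3 (mod 4) appears to even power.
All primes ≡ 3 (mod 4) appear to even power.
Search a = 0, 1, 2, … for 3700 - a² a perfect square: first hit at a = 10: 3700 - 100 = 3600 = 60².
3700 = 10² + 60² = 100 + 3600 ✓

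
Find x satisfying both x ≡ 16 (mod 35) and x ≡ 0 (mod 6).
156

Using Chinese Remainder Theorem:
M = 35 × 6 = 210
M1 = 6, M2 = 35
y1 = 6^(-1) mod 35 = 6
y2 = 35^(-1) mod 6 = 5
x = (16×6×6 + 0×35×5) mod 210 = 156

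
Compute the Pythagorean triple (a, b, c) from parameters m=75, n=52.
(2921, 7800, 8329)

Euclid's formula: a = m² - n², b = 2mn, c = m² + n²
m = 75, n = 52
a = 75² - 52² = 5625 - 2704 = 2921
b = 2 × 75 × 52 = 7800
c = 75² + 52² = 5625 + 2704 = 8329
Verification: 2921² + 7800² = 8532241 + 60840000 = 69372241 = 8329² ✓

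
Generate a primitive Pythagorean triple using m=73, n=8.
(5265, 1168, 5393)

Euclid's formula: a = m² - n², b = 2mn, c = m² + n²
m = 73, n = 8
a = 73² - 8² = 5329 - 64 = 5265
b = 2 × 73 × 8 = 1168
c = 73² + 8² = 5329 + 64 = 5393
Verification: 5265² + 1168² = 27720225 + 1364224 = 29084449 = 5393² ✓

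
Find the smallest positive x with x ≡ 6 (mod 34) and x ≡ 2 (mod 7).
142

Using Chinese Remainder Theorem:
M = 34 × 7 = 238
M1 = 7, M2 = 34
y1 = 7^(-1) mod 34 = 5
y2 = 34^(-1) mod 7 = 6
x = (6×7×5 + 2×34×6) mod 238 = 142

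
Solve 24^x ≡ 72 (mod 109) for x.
101

Baby-step giant-step with step n = ⌈√109⌉ = 11.
Baby steps 24^j mod 109 (j:value) for j=0..10: 0:1, 1:24, 2:31, 3:90, 4:89, 5:65, 6:34, 7:53, 8:73, 9:8, 10:83.
Giant-step multiplier: 24^(-11) ≡ 24^(108-11) = 24^97 ≡ 40 (mod 109).
Giant steps γ_i = 72·40^i mod 109: γ_0=72, γ_1=46, γ_2=96, γ_3=25, γ_4=19, γ_5=106, γ_6=98, γ_7=105, γ_8=58, γ_9=31 (in table at j=2).
x = i·n + j = 9·11 + 2 = 101.
Check: 24^101 ≡ 72 (mod 109).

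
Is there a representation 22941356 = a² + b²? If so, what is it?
Not possible

Factorization: 22941356 = 2^2 × 179^3
By Fermat: n is sum of two squares iff every prime p ≡ 3 (mod 4) appears to even power.
Prime(s) ≡ 3 (mod 4) with odd exponent: [(179, 3)]
Therefore 22941356 cannot be expressed as a² + b².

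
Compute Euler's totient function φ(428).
212

428 = 2^2 × 107
φ(n) = n × ∏(1 - 1/p) for each prime p dividing n
φ(428) = 428 × (1 - 1/2) × (1 - 1/107) = 212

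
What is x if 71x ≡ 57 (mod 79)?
x ≡ 62 (mod 79)

gcd(71, 79) = 1, which divides 57, so solutions exist.
Find 71^(-1) mod 79 by the extended Euclidean algorithm:
79 = 1 × 71 + 8  ⟹  8 = (1)·79 + (-1)·71
71 = 8 × 8 + 7  ⟹  7 = (-8)·79 + (9)·71
8 = 1 × 7 + 1  ⟹  1 = (9)·79 + (-10)·71
So (-10)·71 ≡ 1 (mod 79), i.e. 71^(-1) ≡ -10 ≡ 69 (mod 79).
x ≡ 69 × 57 = 3933 ≡ 62 (mod 79).
Check: 71 × 62 = 4402 ≡ 57 (mod 79).
Unique solution: x ≡ 62 (mod 79)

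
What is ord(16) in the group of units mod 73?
9

73 is prime, so ord(16) divides φ(73) = 72.
Divisors of 72: 1, 2, 3, 4, 6, 8, 9, 12, 18, 24, 36, 72.
Repeated squaring: 16^1 ≡ 16, 16^2 ≡ 37, 16^4 ≡ 55, 16^8 ≡ 32, 16^16 ≡ 2, 16^32 ≡ 4, 16^64 ≡ 16 (mod 73).
Test 16^d mod 73 for each divisor d in increasing order:
16^1 ≡ 16
16^2 ≡ 37
16^3 = 16^2·16^1 ≡ 8
16^4 ≡ 55
16^6 = 16^4·16^2 ≡ 64
16^8 ≡ 32
16^9 = 16^8·16^1 ≡ 1  ← first divisor giving 1
The order is 9.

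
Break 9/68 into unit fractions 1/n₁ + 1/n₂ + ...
1/8 + 1/136

Greedy algorithm:
9/68: ceiling(68/9) = 8, use 1/8
1/136: ceiling(136/1) = 136, use 1/136
Result: 9/68 = 1/8 + 1/136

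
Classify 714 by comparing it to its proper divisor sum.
abundant

Proper divisors of 714: sum = 1 + 2 + 3 + 6 + 7 + 14 + 17 + 21 + 34 + 42 + 51 + 102 + 119 + 238 + 357 = 1014
Since 1014 > 714, 714 is abundant.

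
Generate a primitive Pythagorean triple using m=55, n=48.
(721, 5280, 5329)

Euclid's formula: a = m² - n², b = 2mn, c = m² + n²
m = 55, n = 48
a = 55² - 48² = 3025 - 2304 = 721
b = 2 × 55 × 48 = 5280
c = 55² + 48² = 3025 + 2304 = 5329
Verification: 721² + 5280² = 519841 + 27878400 = 28398241 = 5329² ✓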